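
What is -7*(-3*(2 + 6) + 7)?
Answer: 119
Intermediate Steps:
-7*(-3*(2 + 6) + 7) = -7*(-3*8 + 7) = -7*(-24 + 7) = -7*(-17) = 119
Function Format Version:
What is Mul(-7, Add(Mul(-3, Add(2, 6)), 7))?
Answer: 119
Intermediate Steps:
Mul(-7, Add(Mul(-3, Add(2, 6)), 7)) = Mul(-7, Add(Mul(-3, 8), 7)) = Mul(-7, Add(-24, 7)) = Mul(-7, -17) = 119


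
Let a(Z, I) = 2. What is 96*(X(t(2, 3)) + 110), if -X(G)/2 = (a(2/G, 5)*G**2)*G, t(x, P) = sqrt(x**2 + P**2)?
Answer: 10560 - 4992*sqrt(13) ≈ -7438.9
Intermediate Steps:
t(x, P) = sqrt(P**2 + x**2)
X(G) = -4*G**3 (X(G) = -2*2*G**2*G = -4*G**3)
96*(X(t(2, 3)) + 110) = 96*(-4*(3**2 + 2**2)**(3/2) + 110) = 96*(-4*(9 + 4)**(3/2) + 110) = 96*(-4*13*sqrt(13) + 110) = 96*(-52*sqrt(13) + 110) = 96*(110 - 52*sqrt(13)) = 10560 - 4992*sqrt(13)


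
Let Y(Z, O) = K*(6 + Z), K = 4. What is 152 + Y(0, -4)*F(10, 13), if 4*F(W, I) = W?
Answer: 212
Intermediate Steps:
Y(Z, O) = 24 + 4*Z (Y(Z, O) = 4*(6 + Z) = 24 + 4*Z)
F(W, I) = W/4
152 + Y(0, -4)*F(10, 13) = 152 + (24 + 4*0)*((¼)*10) = 152 + (24 + 0)*(5/2) = 152 + 24*(5/2) = 152 + 60 = 212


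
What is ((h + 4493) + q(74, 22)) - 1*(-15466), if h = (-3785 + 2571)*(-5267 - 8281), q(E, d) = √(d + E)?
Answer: 16467231 + 4*√6 ≈ 1.6467e+7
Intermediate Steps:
q(E, d) = √(E + d)
h = 16447272 (h = -1214*(-13548) = 16447272)
((h + 4493) + q(74, 22)) - 1*(-15466) = ((16447272 + 4493) + √(74 + 22)) - 1*(-15466) = (16451765 + √96) + 15466 = (16451765 + 4*√6) + 15466 = 16467231 + 4*√6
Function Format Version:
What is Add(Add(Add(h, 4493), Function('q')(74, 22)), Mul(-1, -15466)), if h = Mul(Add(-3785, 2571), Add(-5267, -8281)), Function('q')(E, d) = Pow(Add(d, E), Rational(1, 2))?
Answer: Add(16467231, Mul(4, Pow(6, Rational(1, 2)))) ≈ 1.6467e+7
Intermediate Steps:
Function('q')(E, d) = Pow(Add(E, d), Rational(1, 2))
h = 16447272 (h = Mul(-1214, -13548) = 16447272)
Add(Add(Add(h, 4493), Function('q')(74, 22)), Mul(-1, -15466)) = Add(Add(Add(16447272, 4493), Pow(Add(74, 22), Rational(1, 2))), Mul(-1, -15466)) = Add(Add(16451765, Pow(96, Rational(1, 2))), 15466) = Add(Add(16451765, Mul(4, Pow(6, Rational(1, 2)))), 15466) = Add(16467231, Mul(4, Pow(6, Rational(1, 2))))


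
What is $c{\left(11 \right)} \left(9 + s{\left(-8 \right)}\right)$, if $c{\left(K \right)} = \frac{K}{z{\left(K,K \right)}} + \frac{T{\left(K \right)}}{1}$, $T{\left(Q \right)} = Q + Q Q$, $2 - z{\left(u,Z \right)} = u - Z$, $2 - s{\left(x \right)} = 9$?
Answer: $275$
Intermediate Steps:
$s{\left(x \right)} = -7$ ($s{\left(x \right)} = 2 - 9 = -7$)
$z{\left(u,Z \right)} = 2 + Z - u$ ($z{\left(u,Z \right)} = 2 - \left(u - Z\right) = 2 + \left(Z - u\right) = 2 + Z - u$)
$T{\left(Q \right)} = Q + Q^{2}$
$c{\left(K \right)} = \frac{K}{2} + K \left(1 + K\right)$ ($c{\left(K \right)} = \frac{K}{2 + K - K} + \frac{K \left(1 + K\right)}{1} = \frac{K}{2} + K \left(1 + K\right) 1 = K \frac{1}{2} + K \left(1 + K\right) = \frac{K}{2} + K \left(1 + K\right)$)
$c{\left(11 \right)} \left(9 + s{\left(-8 \right)}\right) = \frac{1}{2} \cdot 11 \left(3 + 2 \cdot 11\right) \left(9 - 7\right) = \frac{1}{2} \cdot 11 \left(3 + 22\right) 2 = \frac{1}{2} \cdot 11 \cdot 25 \cdot 2 = \frac{275}{2} \cdot 2 = 275$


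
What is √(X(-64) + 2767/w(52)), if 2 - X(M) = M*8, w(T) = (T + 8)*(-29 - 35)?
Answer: √29564895/240 ≈ 22.656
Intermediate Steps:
w(T) = -512 - 64*T (w(T) = (8 + T)*(-64) = -512 - 64*T)
X(M) = 2 - 8*M (X(M) = 2 - M*8 = 2 - 8*M)
√(X(-64) + 2767/w(52)) = √((2 - 8*(-64)) + 2767/(-512 - 64*52)) = √((2 + 512) + 2767/(-512 - 3328)) = √(514 + 2767/(-3840)) = √(514 + 2767*(-1/3840)) = √(514 - 2767/3840) = √(1970993/3840) = √29564895/240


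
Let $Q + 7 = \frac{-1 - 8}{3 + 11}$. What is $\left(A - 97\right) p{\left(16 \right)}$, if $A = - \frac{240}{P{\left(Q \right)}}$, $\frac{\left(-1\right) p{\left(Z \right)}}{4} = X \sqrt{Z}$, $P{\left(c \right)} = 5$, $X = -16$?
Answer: $-37120$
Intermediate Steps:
$Q = - \frac{107}{14}$ ($Q = -7 + \frac{-1 - 8}{3 + 11} = -7 - \frac{9}{14} = - \frac{107}{14} \approx -7.6429$)
$p{\left(Z \right)} = 64 \sqrt{Z}$ ($p{\left(Z \right)} = - 4 \left(- 16 \sqrt{Z}\right) = 64 \sqrt{Z}$)
$A = -48$ ($A = - \frac{240}{5} = \left(-240\right) \frac{1}{5} = -48$)
$\left(A - 97\right) p{\left(16 \right)} = \left(-48 - 97\right) 64 \sqrt{16} = - 145 \cdot 64 \cdot 4 = \left(-145\right) 256 = -37120$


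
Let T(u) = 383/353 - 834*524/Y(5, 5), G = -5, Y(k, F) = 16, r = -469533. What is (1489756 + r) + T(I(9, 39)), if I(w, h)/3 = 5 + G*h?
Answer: 700994873/706 ≈ 9.9291e+5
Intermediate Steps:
I(w, h) = 15 - 15*h (I(w, h) = 3*(5 - 5*h) = 15 - 15*h)
T(u) = -19282565/706 (T(u) = 383/353 - 834/(16/524) = 383*(1/353) - 834/(16*(1/524)) = 383/353 - 834/4/131 = 383/353 - 834*131/4 = 383/353 - 54627/2 = -19282565/706)
(1489756 + r) + T(I(9, 39)) = (1489756 - 469533) - 19282565/706 = 1020223 - 19282565/706 = 700994873/706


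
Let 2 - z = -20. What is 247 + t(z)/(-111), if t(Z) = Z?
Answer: 27395/111 ≈ 246.80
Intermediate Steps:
z = 22 (z = 2 - 1*(-20) = 2 + 20 = 22)
247 + t(z)/(-111) = 247 + 22/(-111) = 247 + 22*(-1/111) = 247 - 22/111 = 27395/111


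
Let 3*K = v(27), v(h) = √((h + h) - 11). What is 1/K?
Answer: 3*√43/43 ≈ 0.45750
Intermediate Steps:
v(h) = √(-11 + 2*h) (v(h) = √(2*h - 11) = √(-11 + 2*h))
K = √43/3 (K = √(-11 + 2*27)/3 = √(-11 + 54)/3 = √43/3 ≈ 2.1858)
1/K = 1/(√43/3) = 3*√43/43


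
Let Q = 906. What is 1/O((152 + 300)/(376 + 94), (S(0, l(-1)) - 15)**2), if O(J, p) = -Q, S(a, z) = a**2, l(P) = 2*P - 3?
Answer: -1/906 ≈ -0.0011038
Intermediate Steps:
l(P) = -3 + 2*P
O(J, p) = -906 (O(J, p) = -1*906 = -906)
1/O((152 + 300)/(376 + 94), (S(0, l(-1)) - 15)**2) = 1/(-906) = -1/906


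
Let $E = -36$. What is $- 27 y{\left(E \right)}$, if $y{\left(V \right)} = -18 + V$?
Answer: $1458$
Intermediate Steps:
$- 27 y{\left(E \right)} = - 27 \left(-18 - 36\right) = \left(-27\right) \left(-54\right) = 1458$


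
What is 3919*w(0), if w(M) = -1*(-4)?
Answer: 15676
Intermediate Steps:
w(M) = 4
3919*w(0) = 3919*4 = 15676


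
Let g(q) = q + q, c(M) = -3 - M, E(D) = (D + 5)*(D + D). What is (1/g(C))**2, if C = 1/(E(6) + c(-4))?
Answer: 17689/4 ≈ 4422.3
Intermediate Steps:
E(D) = 2*D*(5 + D) (E(D) = (5 + D)*(2*D) = 2*D*(5 + D))
C = 1/133 (C = 1/(2*6*(5 + 6) + (-3 - 1*(-4))) = 1/(2*6*11 + (-3 + 4)) = 1/(132 + 1) = 1/133 ≈ 0.0075188)
g(q) = 2*q
(1/g(C))**2 = (1/(2*(1/133)))**2 = (1/(2/133))**2 = (133/2)**2 = 17689/4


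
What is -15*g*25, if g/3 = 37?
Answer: -41625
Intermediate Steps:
g = 111 (g = 3*37 = 111)
-15*g*25 = -15*111*25 = -1665*25 = -41625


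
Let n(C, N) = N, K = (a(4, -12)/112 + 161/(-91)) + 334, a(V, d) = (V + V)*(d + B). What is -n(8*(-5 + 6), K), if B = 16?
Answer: -30259/91 ≈ -332.52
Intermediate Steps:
a(V, d) = 2*V*(16 + d) (a(V, d) = (V + V)*(d + 16) = (2*V)*(16 + d) = 2*V*(16 + d))
K = 30259/91 (K = ((2*4*(16 - 12))/112 + 161/(-91)) + 334 = ((2*4*4)*(1/112) + 161*(-1/91)) + 334 = (32*(1/112) - 23/13) + 334 = (2/7 - 23/13) + 334 = -135/91 + 334 = 30259/91 ≈ 332.52)
-n(8*(-5 + 6), K) = -1*30259/91 = -30259/91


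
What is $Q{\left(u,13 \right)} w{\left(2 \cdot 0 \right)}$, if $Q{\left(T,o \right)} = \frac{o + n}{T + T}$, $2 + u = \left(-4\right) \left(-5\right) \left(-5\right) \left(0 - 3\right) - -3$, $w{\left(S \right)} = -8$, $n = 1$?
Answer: $- \frac{8}{43} \approx -0.18605$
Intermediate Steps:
$u = 301$ ($u = -2 - \left(-3 - \left(-4\right) \left(-5\right) \left(-5\right) \left(0 - 3\right)\right) = -2 + \left(20 \left(-5\right) \left(-3\right) + 3\right) = -2 + \left(\left(-100\right) \left(-3\right) + 3\right) = -2 + \left(300 + 3\right) = -2 + 303 = 301$)
$Q{\left(T,o \right)} = \frac{1 + o}{2 T}$ ($Q{\left(T,o \right)} = \frac{o + 1}{T + T} = \frac{1 + o}{2 T}$)
$Q{\left(u,13 \right)} w{\left(2 \cdot 0 \right)} = \frac{1 + 13}{2 \cdot 301} \left(-8\right) = \frac{1}{2} \cdot \frac{1}{301} \cdot 14 \left(-8\right) = \frac{1}{43} \left(-8\right) = - \frac{8}{43}$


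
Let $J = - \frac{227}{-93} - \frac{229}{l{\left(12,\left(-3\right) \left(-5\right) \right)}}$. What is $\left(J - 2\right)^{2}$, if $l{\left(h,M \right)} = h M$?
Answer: $\frac{21520321}{31136400} \approx 0.69116$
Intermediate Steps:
$l{\left(h,M \right)} = M h$
$J = \frac{6521}{5580}$ ($J = - \frac{227}{-93} - \frac{229}{\left(-3\right) \left(-5\right) 12} = \left(-227\right) \left(- \frac{1}{93}\right) - \frac{229}{15 \cdot 12} = \frac{227}{93} - \frac{229}{180} = \frac{6521}{5580} \approx 1.1686$)
$\left(J - 2\right)^{2} = \left(\frac{6521}{5580} - 2\right)^{2} = \left(- \frac{4639}{5580}\right)^{2} = \frac{21520321}{31136400}$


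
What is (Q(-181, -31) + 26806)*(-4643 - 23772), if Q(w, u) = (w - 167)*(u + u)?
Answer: -1374774530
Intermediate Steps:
Q(w, u) = 2*u*(-167 + w) (Q(w, u) = (-167 + w)*(2*u) = 2*u*(-167 + w))
(Q(-181, -31) + 26806)*(-4643 - 23772) = (2*(-31)*(-167 - 181) + 26806)*(-4643 - 23772) = (2*(-31)*(-348) + 26806)*(-28415) = (21576 + 26806)*(-28415) = 48382*(-28415) = -1374774530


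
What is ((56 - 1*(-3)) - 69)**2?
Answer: 100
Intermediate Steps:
((56 - 1*(-3)) - 69)**2 = ((56 + 3) - 69)**2 = (59 - 69)**2 = (-10)**2 = 100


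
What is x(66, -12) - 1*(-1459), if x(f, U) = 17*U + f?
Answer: 1321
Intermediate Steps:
x(f, U) = f + 17*U
x(66, -12) - 1*(-1459) = (66 + 17*(-12)) - 1*(-1459) = (66 - 204) + 1459 = -138 + 1459 = 1321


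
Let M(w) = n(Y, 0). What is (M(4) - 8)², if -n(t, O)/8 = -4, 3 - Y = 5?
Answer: 576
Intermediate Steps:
Y = -2 (Y = 3 - 1*5 = 3 - 5 = -2)
n(t, O) = 32 (n(t, O) = -8*(-4) = 32)
M(w) = 32
(M(4) - 8)² = (32 - 8)² = 24² = 576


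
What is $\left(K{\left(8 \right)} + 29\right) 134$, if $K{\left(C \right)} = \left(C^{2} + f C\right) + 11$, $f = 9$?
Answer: $23584$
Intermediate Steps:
$K{\left(C \right)} = 11 + C^{2} + 9 C$ ($K{\left(C \right)} = \left(C^{2} + 9 C\right) + 11 = 11 + C^{2} + 9 C$)
$\left(K{\left(8 \right)} + 29\right) 134 = \left(\left(11 + 8^{2} + 9 \cdot 8\right) + 29\right) 134 = \left(\left(11 + 64 + 72\right) + 29\right) 134 = \left(147 + 29\right) 134 = 176 \cdot 134 = 23584$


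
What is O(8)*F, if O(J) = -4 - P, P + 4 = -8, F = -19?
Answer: -152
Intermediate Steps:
P = -12 (P = -4 - 8 = -12)
O(J) = 8 (O(J) = -4 - 1*(-12) = -4 + 12 = 8)
O(8)*F = 8*(-19) = -152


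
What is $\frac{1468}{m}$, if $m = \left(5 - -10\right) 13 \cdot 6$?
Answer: $\frac{734}{585} \approx 1.2547$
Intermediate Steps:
$m = 1170$ ($m = \left(5 + 10\right) 13 \cdot 6 = 15 \cdot 13 \cdot 6 = 195 \cdot 6 = 1170$)
$\frac{1468}{m} = \frac{1468}{1170} = 1468 \cdot \frac{1}{1170} = \frac{734}{585}$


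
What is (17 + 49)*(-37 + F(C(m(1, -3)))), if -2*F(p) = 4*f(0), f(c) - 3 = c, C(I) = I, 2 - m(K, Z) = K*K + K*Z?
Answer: -2838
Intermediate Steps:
m(K, Z) = 2 - K² - K*Z (m(K, Z) = 2 - (K*K + K*Z) = 2 - (K² + K*Z) = 2 + (-K² - K*Z) = 2 - K² - K*Z)
f(c) = 3 + c
F(p) = -6 (F(p) = -2*(3 + 0) = -2*3 = -½*12 = -6)
(17 + 49)*(-37 + F(C(m(1, -3)))) = (17 + 49)*(-37 - 6) = 66*(-43) = -2838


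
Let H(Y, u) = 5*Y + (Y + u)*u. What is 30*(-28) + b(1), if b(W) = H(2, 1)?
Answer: -827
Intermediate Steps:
H(Y, u) = 5*Y + u*(Y + u)
b(W) = 13 (b(W) = 1² + 5*2 + 2*1 = 1 + 10 + 2 = 13)
30*(-28) + b(1) = 30*(-28) + 13 = -840 + 13 = -827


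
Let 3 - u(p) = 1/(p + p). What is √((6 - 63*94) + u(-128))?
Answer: I*√1513727/16 ≈ 76.896*I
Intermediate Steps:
u(p) = 3 - 1/(2*p) (u(p) = 3 - 1/(p + p) = 3 - 1/(2*p))
√((6 - 63*94) + u(-128)) = √((6 - 63*94) + (3 - ½/(-128))) = √((6 - 5922) + (3 - ½*(-1/128))) = √(-5916 + (3 + 1/256)) = √(-5916 + 769/256) = √(-1513727/256) = I*√1513727/16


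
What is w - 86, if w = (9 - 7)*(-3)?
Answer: -92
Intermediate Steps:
w = -6 (w = 2*(-3) = -6)
w - 86 = -6 - 86 = -92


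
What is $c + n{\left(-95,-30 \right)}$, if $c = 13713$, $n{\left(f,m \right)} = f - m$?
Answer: $13648$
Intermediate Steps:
$c + n{\left(-95,-30 \right)} = 13713 - 65 = 13648$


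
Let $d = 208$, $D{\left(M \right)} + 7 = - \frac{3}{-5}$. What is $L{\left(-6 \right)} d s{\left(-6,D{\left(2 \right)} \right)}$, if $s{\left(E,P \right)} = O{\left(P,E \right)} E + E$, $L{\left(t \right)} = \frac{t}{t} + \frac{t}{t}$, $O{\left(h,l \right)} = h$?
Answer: $\frac{67392}{5} \approx 13478.0$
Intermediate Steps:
$D{\left(M \right)} = - \frac{32}{5}$ ($D{\left(M \right)} = -7 - \frac{3}{-5} = -7 - - \frac{3}{5} = -7 + \frac{3}{5} = - \frac{32}{5}$)
$L{\left(t \right)} = 2$ ($L{\left(t \right)} = 1 + 1 = 2$)
$s{\left(E,P \right)} = E + E P$ ($s{\left(E,P \right)} = P E + E = E P + E = E + E P$)
$L{\left(-6 \right)} d s{\left(-6,D{\left(2 \right)} \right)} = 2 \cdot 208 \left(- 6 \left(1 - \frac{32}{5}\right)\right) = 416 \left(\left(-6\right) \left(- \frac{27}{5}\right)\right) = 416 \cdot \frac{162}{5} = \frac{67392}{5}$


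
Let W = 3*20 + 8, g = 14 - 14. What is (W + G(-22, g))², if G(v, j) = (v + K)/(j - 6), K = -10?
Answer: 48400/9 ≈ 5377.8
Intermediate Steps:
g = 0
G(v, j) = (-10 + v)/(-6 + j) (G(v, j) = (v - 10)/(j - 6) = (-10 + v)/(-6 + j))
W = 68 (W = 60 + 8 = 68)
(W + G(-22, g))² = (68 + (-10 - 22)/(-6 + 0))² = (68 - 32/(-6))² = (68 - ⅙*(-32))² = (68 + 16/3)² = (220/3)² = 48400/9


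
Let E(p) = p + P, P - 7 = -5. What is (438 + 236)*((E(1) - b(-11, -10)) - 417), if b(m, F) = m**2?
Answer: -360590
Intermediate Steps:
P = 2 (P = 7 - 5 = 2)
E(p) = 2 + p (E(p) = p + 2 = 2 + p)
(438 + 236)*((E(1) - b(-11, -10)) - 417) = (438 + 236)*(((2 + 1) - 1*(-11)**2) - 417) = 674*((3 - 1*121) - 417) = 674*((3 - 121) - 417) = 674*(-118 - 417) = 674*(-535) = -360590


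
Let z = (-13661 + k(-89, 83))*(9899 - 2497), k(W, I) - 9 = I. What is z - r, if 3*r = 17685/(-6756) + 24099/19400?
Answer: -1097001056975929/10922200 ≈ -1.0044e+8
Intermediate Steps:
k(W, I) = 9 + I
z = -100437738 (z = (-13661 + (9 + 83))*(9899 - 2497) = (-13661 + 92)*7402 = -13569*7402 = -100437738)
r = -5007671/10922200 (r = (17685/(-6756) + 24099/19400)/3 = (17685*(-1/6756) + 24099*(1/19400))/3 = (-5895/2252 + 24099/19400)/3 = (⅓)*(-15023013/10922200) = -5007671/10922200 ≈ -0.45849)
z - r = -100437738 - 1*(-5007671/10922200) = -100437738 + 5007671/10922200 = -1097001056975929/10922200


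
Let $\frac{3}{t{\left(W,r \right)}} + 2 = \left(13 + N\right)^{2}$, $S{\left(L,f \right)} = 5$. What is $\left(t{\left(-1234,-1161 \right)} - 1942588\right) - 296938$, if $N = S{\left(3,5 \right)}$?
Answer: $- \frac{721127369}{322} \approx -2.2395 \cdot 10^{6}$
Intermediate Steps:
$N = 5$
$t{\left(W,r \right)} = \frac{3}{322}$ ($t{\left(W,r \right)} = \frac{3}{-2 + \left(13 + 5\right)^{2}} = \frac{3}{-2 + 18^{2}} = \frac{3}{-2 + 324} = \frac{3}{322}$)
$\left(t{\left(-1234,-1161 \right)} - 1942588\right) - 296938 = \left(\frac{3}{322} - 1942588\right) - 296938 = - \frac{625513333}{322} - 296938 = - \frac{721127369}{322}$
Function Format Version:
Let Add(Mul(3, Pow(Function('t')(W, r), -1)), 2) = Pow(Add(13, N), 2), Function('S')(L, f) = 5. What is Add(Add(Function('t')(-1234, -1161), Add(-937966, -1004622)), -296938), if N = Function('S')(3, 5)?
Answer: Rational(-721127369, 322) ≈ -2.2395e+6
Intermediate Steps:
N = 5
Function('t')(W, r) = Rational(3, 322) (Function('t')(W, r) = Mul(3, Pow(Add(-2, Pow(Add(13, 5), 2)), -1)) = Mul(3, Pow(Add(-2, Pow(18, 2)), -1)) = Mul(3, Pow(Add(-2, 324), -1)) = Mul(3, Pow(322, -1)) = Mul(3, Rational(1, 322)) = Rational(3, 322))
Add(Add(Function('t')(-1234, -1161), Add(-937966, -1004622)), -296938) = Add(Add(Rational(3, 322), Add(-937966, -1004622)), -296938) = Add(Add(Rational(3, 322), -1942588), -296938) = Add(Rational(-625513333, 322), -296938) = Rational(-721127369, 322)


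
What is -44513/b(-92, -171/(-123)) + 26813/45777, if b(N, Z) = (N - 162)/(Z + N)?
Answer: -7569670767133/476721678 ≈ -15879.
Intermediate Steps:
b(N, Z) = (-162 + N)/(N + Z)
-44513/b(-92, -171/(-123)) + 26813/45777 = -44513*(-92 - 171/(-123))/(-162 - 92) + 26813/45777 = -44513/(-254/(-92 - 171*(-1/123))) + 26813*(1/45777) = -44513/(-254/(-92 + 57/41)) + 26813/45777 = -44513/(-254/(-3715/41)) + 26813/45777 = -44513/((-41/3715*(-254))) + 26813/45777 = -44513/10414/3715 + 26813/45777 = -44513*3715/10414 + 26813/45777 = -165365795/10414 + 26813/45777 = -7569670767133/476721678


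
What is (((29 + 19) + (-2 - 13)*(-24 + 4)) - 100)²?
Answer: 61504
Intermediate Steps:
(((29 + 19) + (-2 - 13)*(-24 + 4)) - 100)² = ((48 - 15*(-20)) - 100)² = ((48 + 300) - 100)² = (348 - 100)² = 248² = 61504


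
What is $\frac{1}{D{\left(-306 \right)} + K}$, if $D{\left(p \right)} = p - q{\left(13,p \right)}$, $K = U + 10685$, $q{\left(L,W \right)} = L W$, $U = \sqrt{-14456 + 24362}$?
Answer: $\frac{14357}{206113543} - \frac{\sqrt{9906}}{206113543} \approx 6.9173 \cdot 10^{-5}$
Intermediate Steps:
$U = \sqrt{9906} \approx 99.529$
$K = 10685 + \sqrt{9906}$ ($K = \sqrt{9906} + 10685 = 10685 + \sqrt{9906} \approx 10785.0$)
$D{\left(p \right)} = - 12 p$ ($D{\left(p \right)} = p - 13 p = - 12 p$)
$\frac{1}{D{\left(-306 \right)} + K} = \frac{1}{\left(-12\right) \left(-306\right) + \left(10685 + \sqrt{9906}\right)} = \frac{1}{3672 + \left(10685 + \sqrt{9906}\right)} = \frac{1}{14357 + \sqrt{9906}}$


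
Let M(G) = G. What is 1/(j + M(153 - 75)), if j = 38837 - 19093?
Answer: 1/19822 ≈ 5.0449e-5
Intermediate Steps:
j = 19744
1/(j + M(153 - 75)) = 1/(19744 + (153 - 75)) = 1/(19744 + 78) = 1/19822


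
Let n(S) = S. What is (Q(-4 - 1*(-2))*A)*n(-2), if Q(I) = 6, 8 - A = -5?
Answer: -156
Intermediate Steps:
A = 13 (A = 8 - 1*(-5) = 8 + 5 = 13)
(Q(-4 - 1*(-2))*A)*n(-2) = (6*13)*(-2) = 78*(-2) = -156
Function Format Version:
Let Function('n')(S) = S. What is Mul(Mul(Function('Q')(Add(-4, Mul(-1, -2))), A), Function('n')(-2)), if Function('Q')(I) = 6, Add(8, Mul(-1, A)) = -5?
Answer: -156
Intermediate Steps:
A = 13 (A = Add(8, Mul(-1, -5)) = Add(8, 5) = 13)
Mul(Mul(Function('Q')(Add(-4, Mul(-1, -2))), A), Function('n')(-2)) = Mul(Mul(6, 13), -2) = Mul(78, -2) = -156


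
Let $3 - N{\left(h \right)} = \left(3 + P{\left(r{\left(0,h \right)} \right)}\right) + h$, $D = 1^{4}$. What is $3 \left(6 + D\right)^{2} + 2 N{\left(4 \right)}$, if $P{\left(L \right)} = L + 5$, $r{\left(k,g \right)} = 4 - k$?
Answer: $121$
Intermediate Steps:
$D = 1$
$P{\left(L \right)} = 5 + L$
$N{\left(h \right)} = -9 - h$ ($N{\left(h \right)} = 3 - \left(\left(3 + \left(5 + \left(4 - 0\right)\right)\right) + h\right) = 3 - \left(\left(3 + \left(5 + \left(4 + 0\right)\right)\right) + h\right) = 3 - \left(\left(3 + \left(5 + 4\right)\right) + h\right) = 3 - \left(\left(3 + 9\right) + h\right) = 3 - \left(12 + h\right) = -9 - h$)
$3 \left(6 + D\right)^{2} + 2 N{\left(4 \right)} = 3 \left(6 + 1\right)^{2} + 2 \left(-9 - 4\right) = 3 \cdot 7^{2} + 2 \left(-9 - 4\right) = 3 \cdot 49 + 2 \left(-13\right) = 147 - 26 = 121$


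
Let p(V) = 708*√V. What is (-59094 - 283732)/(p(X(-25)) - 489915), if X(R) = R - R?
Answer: 342826/489915 ≈ 0.69977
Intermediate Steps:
X(R) = 0
(-59094 - 283732)/(p(X(-25)) - 489915) = (-59094 - 283732)/(708*√0 - 489915) = -342826/(708*0 - 489915) = -342826/(0 - 489915) = -342826/(-489915) = -342826*(-1/489915) = 342826/489915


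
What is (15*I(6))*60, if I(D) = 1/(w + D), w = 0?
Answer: 150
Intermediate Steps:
I(D) = 1/D (I(D) = 1/(0 + D) = 1/D)
(15*I(6))*60 = (15/6)*60 = (15*(⅙))*60 = (5/2)*60 = 150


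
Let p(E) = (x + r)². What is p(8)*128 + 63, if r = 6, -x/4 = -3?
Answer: 41535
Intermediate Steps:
x = 12 (x = -4*(-3) = 12)
p(E) = 324 (p(E) = (12 + 6)² = 18² = 324)
p(8)*128 + 63 = 324*128 + 63 = 41472 + 63 = 41535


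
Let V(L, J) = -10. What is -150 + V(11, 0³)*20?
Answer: -350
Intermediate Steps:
-150 + V(11, 0³)*20 = -150 - 10*20 = -150 - 200 = -350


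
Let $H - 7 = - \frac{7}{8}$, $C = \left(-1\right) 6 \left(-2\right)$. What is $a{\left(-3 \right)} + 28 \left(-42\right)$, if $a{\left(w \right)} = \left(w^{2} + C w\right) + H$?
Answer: $- \frac{9575}{8} \approx -1196.9$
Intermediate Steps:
$C = 12$ ($C = \left(-6\right) \left(-2\right) = 12$)
$H = \frac{49}{8}$ ($H = 7 - \frac{7}{8} = \frac{49}{8} \approx 6.125$)
$a{\left(w \right)} = \frac{49}{8} + w^{2} + 12 w$ ($a{\left(w \right)} = \left(w^{2} + 12 w\right) + \frac{49}{8} = \frac{49}{8} + w^{2} + 12 w$)
$a{\left(-3 \right)} + 28 \left(-42\right) = \left(\frac{49}{8} + \left(-3\right)^{2} + 12 \left(-3\right)\right) + 28 \left(-42\right) = \left(\frac{49}{8} + 9 - 36\right) - 1176 = - \frac{167}{8} - 1176 = - \frac{9575}{8}$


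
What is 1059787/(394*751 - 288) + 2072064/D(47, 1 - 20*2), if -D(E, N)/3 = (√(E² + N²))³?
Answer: 1059787/295606 - 172672*√3730/3478225 ≈ 0.55321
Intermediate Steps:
D(E, N) = -3*(E² + N²)^(3/2)
1059787/(394*751 - 288) + 2072064/D(47, 1 - 20*2) = 1059787/(394*751 - 288) + 2072064/((-3*(47² + (1 - 20*2)²)^(3/2))) = 1059787/(295894 - 288) + 2072064/((-3*(2209 + (1 - 40)²)^(3/2))) = 1059787/295606 + 2072064/((-3*(2209 + (-39)²)^(3/2))) = 1059787*(1/295606) + 2072064/((-3*(2209 + 1521)^(3/2))) = 1059787/295606 + 2072064/((-11190*√3730)) = 1059787/295606 + 2072064*(-√3730/41738700) = 1059787/295606 - 172672*√3730/3478225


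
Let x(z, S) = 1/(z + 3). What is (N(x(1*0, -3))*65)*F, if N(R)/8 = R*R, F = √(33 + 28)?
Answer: 520*√61/9 ≈ 451.26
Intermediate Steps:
F = √61 ≈ 7.8102
x(z, S) = 1/(3 + z)
N(R) = 8*R² (N(R) = 8*(R*R) = 8*R²)
(N(x(1*0, -3))*65)*F = ((8*(1/(3 + 1*0))²)*65)*√61 = ((8*(1/(3 + 0))²)*65)*√61 = ((8*(1/3)²)*65)*√61 = ((8*(⅓)²)*65)*√61 = ((8*(⅑))*65)*√61 = ((8/9)*65)*√61 = 520*√61/9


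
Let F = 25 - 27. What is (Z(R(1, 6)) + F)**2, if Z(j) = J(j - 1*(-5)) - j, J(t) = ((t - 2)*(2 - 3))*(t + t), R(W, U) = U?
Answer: 42436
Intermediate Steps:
F = -2
J(t) = 2*t*(2 - t) (J(t) = ((-2 + t)*(-1))*(2*t) = (2 - t)*(2*t) = 2*t*(2 - t))
Z(j) = -j + 2*(-3 - j)*(5 + j) (Z(j) = 2*(j - 1*(-5))*(2 - (j - 1*(-5))) - j = 2*(j + 5)*(2 - (j + 5)) - j = 2*(5 + j)*(2 - (5 + j)) - j = 2*(5 + j)*(2 + (-5 - j)) - j = 2*(5 + j)*(-3 - j) - j = 2*(-3 - j)*(5 + j) - j = -j + 2*(-3 - j)*(5 + j))
(Z(R(1, 6)) + F)**2 = ((-1*6 - 2*(3 + 6)*(5 + 6)) - 2)**2 = ((-6 - 2*9*11) - 2)**2 = ((-6 - 198) - 2)**2 = (-204 - 2)**2 = (-206)**2 = 42436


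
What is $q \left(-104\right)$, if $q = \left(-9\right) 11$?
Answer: $10296$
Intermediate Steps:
$q = -99$
$q \left(-104\right) = \left(-99\right) \left(-104\right) = 10296$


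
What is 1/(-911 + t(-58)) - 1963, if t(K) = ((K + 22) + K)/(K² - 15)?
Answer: -5989181128/3051033 ≈ -1963.0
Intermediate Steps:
t(K) = (22 + 2*K)/(-15 + K²) (t(K) = ((22 + K) + K)/(-15 + K²) = (22 + 2*K)/(-15 + K²))
1/(-911 + t(-58)) - 1963 = 1/(-911 + 2*(11 - 58)/(-15 + (-58)²)) - 1963 = 1/(-911 + 2*(-47)/(-15 + 3364)) - 1963 = 1/(-911 + 2*(-47)/3349) - 1963 = 1/(-911 + 2*(1/3349)*(-47)) - 1963 = 1/(-911 - 94/3349) - 1963 = 1/(-3051033/3349) - 1963 = -3349/3051033 - 1963 = -5989181128/3051033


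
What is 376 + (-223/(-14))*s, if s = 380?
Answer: 45002/7 ≈ 6428.9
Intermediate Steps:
376 + (-223/(-14))*s = 376 - 223/(-14)*380 = 376 - 223*(-1/14)*380 = 376 + (223/14)*380 = 376 + 42370/7 = 45002/7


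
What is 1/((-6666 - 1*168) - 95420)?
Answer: -1/102254 ≈ -9.7796e-6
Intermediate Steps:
1/((-6666 - 1*168) - 95420) = 1/((-6666 - 168) - 95420) = 1/(-6834 - 95420) = 1/(-102254) = -1/102254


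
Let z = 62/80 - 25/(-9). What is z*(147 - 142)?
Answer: 1279/72 ≈ 17.764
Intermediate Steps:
z = 1279/360 (z = 62*(1/80) - 25*(-⅑) = 31/40 + 25/9 = 1279/360 ≈ 3.5528)
z*(147 - 142) = 1279*(147 - 142)/360 = (1279/360)*5 = 1279/72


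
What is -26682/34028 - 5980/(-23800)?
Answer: -2697151/5061665 ≈ -0.53286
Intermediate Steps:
-26682/34028 - 5980/(-23800) = -26682*1/34028 - 5980*(-1/23800) = -13341/17014 + 299/1190 = -2697151/5061665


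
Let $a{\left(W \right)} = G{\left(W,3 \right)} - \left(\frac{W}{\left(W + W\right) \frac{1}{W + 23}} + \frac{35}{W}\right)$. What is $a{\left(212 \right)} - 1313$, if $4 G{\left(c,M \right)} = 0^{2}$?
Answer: $- \frac{303301}{212} \approx -1430.7$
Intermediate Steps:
$G{\left(c,M \right)} = 0$ ($G{\left(c,M \right)} = \frac{0^{2}}{4} = \frac{1}{4} \cdot 0 = 0$)
$a{\left(W \right)} = - \frac{23}{2} - \frac{35}{W} - \frac{W}{2}$ ($a{\left(W \right)} = 0 - \left(\frac{W}{\left(W + W\right) \frac{1}{W + 23}} + \frac{35}{W}\right) = 0 - \left(\frac{W}{2 W \frac{1}{23 + W}} + \frac{35}{W}\right) = 0 - \left(W \frac{23 + W}{2 W} + \frac{35}{W}\right) = 0 - \left(\left(\frac{23}{2} + \frac{W}{2}\right) + \frac{35}{W}\right) = 0 - \left(\frac{23}{2} + \frac{W}{2} + \frac{35}{W}\right) = - \frac{23}{2} - \frac{35}{W} - \frac{W}{2}$)
$a{\left(212 \right)} - 1313 = \frac{-70 + 212 \left(-23 - 212\right)}{2 \cdot 212} - 1313 = \frac{1}{2} \cdot \frac{1}{212} \left(-70 + 212 \left(-23 - 212\right)\right) - 1313 = \frac{1}{2} \cdot \frac{1}{212} \left(-70 + 212 \left(-235\right)\right) - 1313 = \frac{1}{2} \cdot \frac{1}{212} \left(-70 - 49820\right) - 1313 = \frac{1}{2} \cdot \frac{1}{212} \left(-49890\right) - 1313 = - \frac{24945}{212} - 1313 = - \frac{303301}{212}$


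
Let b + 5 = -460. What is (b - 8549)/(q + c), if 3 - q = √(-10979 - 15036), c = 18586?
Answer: -83780623/172788468 - 49577*I*√215/172788468 ≈ -0.48487 - 0.0042071*I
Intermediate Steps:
q = 3 - 11*I*√215 (q = 3 - √(-10979 - 15036) = 3 - √(-26015) = 3 - 11*I*√215 ≈ 3.0 - 161.29*I)
b = -465 (b = -5 - 460 = -465)
(b - 8549)/(q + c) = (-465 - 8549)/((3 - 11*I*√215) + 18586) = -9014/(18589 - 11*I*√215)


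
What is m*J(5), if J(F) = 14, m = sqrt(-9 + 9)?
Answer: 0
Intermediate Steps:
m = 0 (m = sqrt(0) = 0)
m*J(5) = 0*14 = 0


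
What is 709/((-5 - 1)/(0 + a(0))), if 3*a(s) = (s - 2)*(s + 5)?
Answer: 3545/9 ≈ 393.89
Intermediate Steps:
a(s) = (-2 + s)*(5 + s)/3 (a(s) = ((s - 2)*(s + 5))/3 = ((-2 + s)*(5 + s))/3 = (-2 + s)*(5 + s)/3)
709/((-5 - 1)/(0 + a(0))) = 709/((-5 - 1)/(0 + (-10/3 + 0 + (⅓)*0²))) = 709/(-6/(0 + (-10/3 + 0 + (⅓)*0))) = 709/(-6/(0 + (-10/3 + 0 + 0))) = 709/(-6/(0 - 10/3)) = 709/(-6/(-10/3)) = 709/(-6*(-3/10)) = 709/(9/5) = (5/9)*709 = 3545/9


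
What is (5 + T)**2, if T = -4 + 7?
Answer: 64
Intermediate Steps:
T = 3
(5 + T)**2 = (5 + 3)**2 = 8**2 = 64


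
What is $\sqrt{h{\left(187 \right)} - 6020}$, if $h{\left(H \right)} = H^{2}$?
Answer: $\sqrt{28949} \approx 170.14$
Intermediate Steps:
$\sqrt{h{\left(187 \right)} - 6020} = \sqrt{187^{2} - 6020} = \sqrt{34969 - 6020} = \sqrt{28949}$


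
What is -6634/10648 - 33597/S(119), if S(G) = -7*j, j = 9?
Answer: 19851273/37268 ≈ 532.66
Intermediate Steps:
S(G) = -63 (S(G) = -7*9 = -63)
-6634/10648 - 33597/S(119) = -6634/10648 - 33597/(-63) = -6634*1/10648 - 33597*(-1/63) = -3317/5324 + 3733/7 = 19851273/37268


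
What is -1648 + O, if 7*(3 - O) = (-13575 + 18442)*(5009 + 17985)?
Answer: -111923313/7 ≈ -1.5989e+7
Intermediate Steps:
O = -111911777/7 (O = 3 - (-13575 + 18442)*(5009 + 17985)/7 = 3 - 4867*22994/7 = 3 - 1/7*111911798 = 3 - 111911798/7 = -111911777/7 ≈ -1.5987e+7)
-1648 + O = -1648 - 111911777/7 = -111923313/7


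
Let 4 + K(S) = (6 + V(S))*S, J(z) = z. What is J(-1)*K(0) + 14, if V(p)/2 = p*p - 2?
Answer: 18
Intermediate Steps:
V(p) = -4 + 2*p² (V(p) = 2*(p*p - 2) = 2*(p² - 2) = 2*(-2 + p²) = -4 + 2*p²)
K(S) = -4 + S*(2 + 2*S²) (K(S) = -4 + (6 + (-4 + 2*S²))*S = -4 + (2 + 2*S²)*S = -4 + S*(2 + 2*S²))
J(-1)*K(0) + 14 = -(-4 + 2*0 + 2*0³) + 14 = -(-4 + 0 + 2*0) + 14 = -(-4 + 0 + 0) + 14 = -1*(-4) + 14 = 4 + 14 = 18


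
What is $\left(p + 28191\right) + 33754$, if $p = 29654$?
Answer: $91599$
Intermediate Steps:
$\left(p + 28191\right) + 33754 = \left(29654 + 28191\right) + 33754 = 57845 + 33754 = 91599$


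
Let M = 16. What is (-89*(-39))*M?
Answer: 55536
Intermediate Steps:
(-89*(-39))*M = -89*(-39)*16 = 3471*16 = 55536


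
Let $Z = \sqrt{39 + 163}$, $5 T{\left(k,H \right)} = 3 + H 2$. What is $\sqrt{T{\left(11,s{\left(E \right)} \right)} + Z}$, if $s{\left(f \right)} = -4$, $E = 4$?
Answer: $\sqrt{-1 + \sqrt{202}} \approx 3.6349$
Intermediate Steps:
$T{\left(k,H \right)} = \frac{3}{5} + \frac{2 H}{5}$ ($T{\left(k,H \right)} = \frac{3 + H 2}{5} = \frac{3 + 2 H}{5} = \frac{3}{5} + \frac{2 H}{5}$)
$Z = \sqrt{202} \approx 14.213$
$\sqrt{T{\left(11,s{\left(E \right)} \right)} + Z} = \sqrt{\left(\frac{3}{5} + \frac{2}{5} \left(-4\right)\right) + \sqrt{202}} = \sqrt{\left(\frac{3}{5} - \frac{8}{5}\right) + \sqrt{202}} = \sqrt{-1 + \sqrt{202}}$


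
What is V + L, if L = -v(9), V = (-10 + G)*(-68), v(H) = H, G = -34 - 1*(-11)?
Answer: 2235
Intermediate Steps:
G = -23 (G = -34 + 11 = -23)
V = 2244 (V = (-10 - 23)*(-68) = -33*(-68) = 2244)
L = -9 (L = -1*9 = -9)
V + L = 2244 - 9 = 2235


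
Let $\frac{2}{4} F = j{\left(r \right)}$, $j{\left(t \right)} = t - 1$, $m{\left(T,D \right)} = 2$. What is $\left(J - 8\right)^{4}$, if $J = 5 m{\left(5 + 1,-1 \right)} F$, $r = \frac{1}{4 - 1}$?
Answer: $\frac{16777216}{81} \approx 2.0713 \cdot 10^{5}$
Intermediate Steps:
$r = \frac{1}{3} \approx 0.33333$
$j{\left(t \right)} = -1 + t$
$F = - \frac{4}{3}$ ($F = 2 \left(-1 + \frac{1}{3}\right) = 2 \left(- \frac{2}{3}\right) = - \frac{4}{3} \approx -1.3333$)
$J = - \frac{40}{3}$ ($J = 5 \cdot 2 \left(- \frac{4}{3}\right) = 10 \left(- \frac{4}{3}\right) = - \frac{40}{3} \approx -13.333$)
$\left(J - 8\right)^{4} = \left(- \frac{40}{3} - 8\right)^{4} = \left(- \frac{64}{3}\right)^{4} = \frac{16777216}{81}$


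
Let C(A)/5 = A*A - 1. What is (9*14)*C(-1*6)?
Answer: 22050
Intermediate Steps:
C(A) = -5 + 5*A² (C(A) = 5*(A*A - 1) = 5*(A² - 1) = 5*(-1 + A²) = -5 + 5*A²)
(9*14)*C(-1*6) = (9*14)*(-5 + 5*(-1*6)²) = 126*(-5 + 5*(-6)²) = 126*(-5 + 5*36) = 126*(-5 + 180) = 126*175 = 22050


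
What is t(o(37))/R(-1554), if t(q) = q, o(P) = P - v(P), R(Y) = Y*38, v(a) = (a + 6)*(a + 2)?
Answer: 410/14763 ≈ 0.027772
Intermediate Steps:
v(a) = (2 + a)*(6 + a) (v(a) = (6 + a)*(2 + a) = (2 + a)*(6 + a))
R(Y) = 38*Y
o(P) = -12 - P² - 7*P (o(P) = P - (12 + P² + 8*P) = P + (-12 - P² - 8*P) = -12 - P² - 7*P)
t(o(37))/R(-1554) = (-12 - 1*37² - 7*37)/((38*(-1554))) = (-12 - 1*1369 - 259)/(-59052) = (-12 - 1369 - 259)*(-1/59052) = -1640*(-1/59052) = 410/14763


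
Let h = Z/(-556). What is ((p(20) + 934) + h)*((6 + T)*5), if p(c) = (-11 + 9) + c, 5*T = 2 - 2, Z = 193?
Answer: 7936785/278 ≈ 28550.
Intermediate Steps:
T = 0 (T = (2 - 2)/5 = (1/5)*0 = 0)
p(c) = -2 + c
h = -193/556 (h = 193/(-556) = 193*(-1/556) = -193/556 ≈ -0.34712)
((p(20) + 934) + h)*((6 + T)*5) = (((-2 + 20) + 934) - 193/556)*((6 + 0)*5) = ((18 + 934) - 193/556)*(6*5) = (952 - 193/556)*30 = (529119/556)*30 = 7936785/278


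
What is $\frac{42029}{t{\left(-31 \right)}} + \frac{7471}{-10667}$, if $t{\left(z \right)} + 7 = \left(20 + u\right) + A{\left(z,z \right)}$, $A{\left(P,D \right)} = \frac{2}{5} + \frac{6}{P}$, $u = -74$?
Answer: $- \frac{69560517398}{100515141} \approx -692.04$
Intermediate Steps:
$A{\left(P,D \right)} = \frac{2}{5} + \frac{6}{P}$ ($A{\left(P,D \right)} = 2 \cdot \frac{1}{5} + \frac{6}{P} = \frac{2}{5} + \frac{6}{P}$)
$t{\left(z \right)} = - \frac{303}{5} + \frac{6}{z}$ ($t{\left(z \right)} = -7 + \left(\left(20 - 74\right) + \left(\frac{2}{5} + \frac{6}{z}\right)\right) = -7 + \left(-54 + \left(\frac{2}{5} + \frac{6}{z}\right)\right) = -7 - \left(\frac{268}{5} - \frac{6}{z}\right) = - \frac{303}{5} + \frac{6}{z}$)
$\frac{42029}{t{\left(-31 \right)}} + \frac{7471}{-10667} = \frac{42029}{- \frac{303}{5} + \frac{6}{-31}} + \frac{7471}{-10667} = \frac{42029}{- \frac{303}{5} + 6 \left(- \frac{1}{31}\right)} + 7471 \left(- \frac{1}{10667}\right) = \frac{42029}{- \frac{303}{5} - \frac{6}{31}} - \frac{7471}{10667} = \frac{42029}{- \frac{9423}{155}} - \frac{7471}{10667} = 42029 \left(- \frac{155}{9423}\right) - \frac{7471}{10667} = - \frac{6514495}{9423} - \frac{7471}{10667} = - \frac{69560517398}{100515141}$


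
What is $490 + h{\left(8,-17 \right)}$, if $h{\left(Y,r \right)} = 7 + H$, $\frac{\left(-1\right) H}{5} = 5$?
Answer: $472$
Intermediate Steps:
$H = -25$ ($H = \left(-5\right) 5 = -25$)
$h{\left(Y,r \right)} = -18$ ($h{\left(Y,r \right)} = 7 - 25 = -18$)
$490 + h{\left(8,-17 \right)} = 490 - 18 = 472$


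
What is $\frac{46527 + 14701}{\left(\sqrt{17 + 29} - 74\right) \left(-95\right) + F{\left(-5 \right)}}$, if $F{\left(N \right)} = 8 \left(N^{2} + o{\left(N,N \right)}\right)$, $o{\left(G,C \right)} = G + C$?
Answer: $\frac{8755604}{1014147} + \frac{581666 \sqrt{46}}{5070735} \approx 9.4115$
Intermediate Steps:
$o{\left(G,C \right)} = C + G$
$F{\left(N \right)} = 8 N^{2} + 16 N$ ($F{\left(N \right)} = 8 \left(N^{2} + \left(N + N\right)\right) = 8 \left(N^{2} + 2 N\right) = 8 N^{2} + 16 N$)
$\frac{46527 + 14701}{\left(\sqrt{17 + 29} - 74\right) \left(-95\right) + F{\left(-5 \right)}} = \frac{46527 + 14701}{\left(\sqrt{17 + 29} - 74\right) \left(-95\right) + 8 \left(-5\right) \left(2 - 5\right)} = \frac{61228}{\left(\sqrt{46} - 74\right) \left(-95\right) + 8 \left(-5\right) \left(-3\right)} = \frac{61228}{\left(-74 + \sqrt{46}\right) \left(-95\right) + 120} = \frac{61228}{\left(7030 - 95 \sqrt{46}\right) + 120} = \frac{61228}{7150 - 95 \sqrt{46}}$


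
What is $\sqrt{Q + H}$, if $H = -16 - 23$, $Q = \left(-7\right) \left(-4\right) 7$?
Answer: $\sqrt{157} \approx 12.53$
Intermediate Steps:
$Q = 196$ ($Q = 28 \cdot 7 = 196$)
$H = -39$
$\sqrt{Q + H} = \sqrt{196 - 39} = \sqrt{157}$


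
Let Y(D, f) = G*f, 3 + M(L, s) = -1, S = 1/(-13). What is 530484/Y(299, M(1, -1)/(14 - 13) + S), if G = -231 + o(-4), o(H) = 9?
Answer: 1149382/1961 ≈ 586.12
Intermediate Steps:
S = -1/13 ≈ -0.076923
M(L, s) = -4 (M(L, s) = -3 - 1 = -4)
G = -222 (G = -231 + 9 = -222)
Y(D, f) = -222*f
530484/Y(299, M(1, -1)/(14 - 13) + S) = 530484/((-222*(-4/(14 - 13) - 1/13))) = 530484/((-222*(-4/1 - 1/13))) = 530484/((-222*(-4*1 - 1/13))) = 530484/((-222*(-4 - 1/13))) = 530484/((-222*(-53/13))) = 530484/(11766/13) = 530484*(13/11766) = 1149382/1961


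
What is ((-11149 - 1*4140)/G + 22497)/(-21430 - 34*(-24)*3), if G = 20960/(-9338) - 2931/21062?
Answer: -6777122223845/4449657918218 ≈ -1.5231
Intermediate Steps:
G = -234414599/98338478 (G = 20960*(-1/9338) - 2931*1/21062 = -10480/4669 - 2931/21062 = -234414599/98338478 ≈ -2.3838)
((-11149 - 1*4140)/G + 22497)/(-21430 - 34*(-24)*3) = ((-11149 - 1*4140)/(-234414599/98338478) + 22497)/(-21430 - 34*(-24)*3) = ((-11149 - 4140)*(-98338478/234414599) + 22497)/(-21430 + 816*3) = (-15289*(-98338478/234414599) + 22497)/(-21430 + 2448) = (1503496990142/234414599 + 22497)/(-18982) = (6777122223845/234414599)*(-1/18982) = -6777122223845/4449657918218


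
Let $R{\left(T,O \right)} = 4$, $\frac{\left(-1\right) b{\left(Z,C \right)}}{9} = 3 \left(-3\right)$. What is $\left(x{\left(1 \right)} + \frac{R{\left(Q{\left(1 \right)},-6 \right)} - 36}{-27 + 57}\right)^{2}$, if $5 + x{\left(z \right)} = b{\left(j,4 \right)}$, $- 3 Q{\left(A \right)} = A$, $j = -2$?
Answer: $\frac{1263376}{225} \approx 5615.0$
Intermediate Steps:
$Q{\left(A \right)} = - \frac{A}{3}$
$b{\left(Z,C \right)} = 81$ ($b{\left(Z,C \right)} = - 9 \cdot 3 \left(-3\right) = \left(-9\right) \left(-9\right) = 81$)
$x{\left(z \right)} = 76$ ($x{\left(z \right)} = -5 + 81 = 76$)
$\left(x{\left(1 \right)} + \frac{R{\left(Q{\left(1 \right)},-6 \right)} - 36}{-27 + 57}\right)^{2} = \left(76 + \frac{4 - 36}{-27 + 57}\right)^{2} = \left(76 - \frac{32}{30}\right)^{2} = \left(76 - \frac{16}{15}\right)^{2} = \left(\frac{1124}{15}\right)^{2} = \frac{1263376}{225}$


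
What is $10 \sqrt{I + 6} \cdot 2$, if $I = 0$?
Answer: $20 \sqrt{6} \approx 48.99$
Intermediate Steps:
$10 \sqrt{I + 6} \cdot 2 = 10 \sqrt{0 + 6} \cdot 2 = 10 \sqrt{6} \cdot 2 = 20 \sqrt{6}$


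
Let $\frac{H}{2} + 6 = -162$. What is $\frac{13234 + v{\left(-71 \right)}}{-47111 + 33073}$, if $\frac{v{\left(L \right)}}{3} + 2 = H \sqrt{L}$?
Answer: $- \frac{6614}{7019} + \frac{504 i \sqrt{71}}{7019} \approx -0.9423 + 0.60504 i$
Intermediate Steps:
$H = -336$ ($H = -12 + 2 \left(-162\right) = -12 - 324 = -336$)
$v{\left(L \right)} = -6 - 1008 \sqrt{L}$ ($v{\left(L \right)} = -6 + 3 \left(- 336 \sqrt{L}\right) = -6 - 1008 \sqrt{L}$)
$\frac{13234 + v{\left(-71 \right)}}{-47111 + 33073} = \frac{13234 - \left(6 + 1008 \sqrt{-71}\right)}{-47111 + 33073} = \frac{13234 - \left(6 + 1008 i \sqrt{71}\right)}{-14038} = \left(13234 - \left(6 + 1008 i \sqrt{71}\right)\right) \left(- \frac{1}{14038}\right) = \left(13228 - 1008 i \sqrt{71}\right) \left(- \frac{1}{14038}\right) = - \frac{6614}{7019} + \frac{504 i \sqrt{71}}{7019}$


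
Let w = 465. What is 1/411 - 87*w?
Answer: -16627004/411 ≈ -40455.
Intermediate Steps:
1/411 - 87*w = 1/411 - 87*465 = 1/411 - 40455 = -16627004/411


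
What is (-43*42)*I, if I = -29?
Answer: 52374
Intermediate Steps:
(-43*42)*I = -43*42*(-29) = -1806*(-29) = 52374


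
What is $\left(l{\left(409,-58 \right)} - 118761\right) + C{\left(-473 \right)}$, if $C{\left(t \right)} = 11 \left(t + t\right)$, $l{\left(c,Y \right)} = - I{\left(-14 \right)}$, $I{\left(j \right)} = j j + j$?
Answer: $-129349$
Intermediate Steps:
$I{\left(j \right)} = j + j^{2}$ ($I{\left(j \right)} = j^{2} + j = j + j^{2}$)
$l{\left(c,Y \right)} = -182$ ($l{\left(c,Y \right)} = - \left(-14\right) \left(1 - 14\right) = - \left(-14\right) \left(-13\right) = \left(-1\right) 182 = -182$)
$C{\left(t \right)} = 22 t$ ($C{\left(t \right)} = 11 \cdot 2 t = 22 t$)
$\left(l{\left(409,-58 \right)} - 118761\right) + C{\left(-473 \right)} = \left(-182 - 118761\right) + 22 \left(-473\right) = -118943 - 10406 = -129349$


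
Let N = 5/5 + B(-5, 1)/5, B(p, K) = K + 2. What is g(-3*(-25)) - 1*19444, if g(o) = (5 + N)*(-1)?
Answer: -97253/5 ≈ -19451.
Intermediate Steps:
B(p, K) = 2 + K
N = 8/5 (N = 5/5 + (2 + 1)/5 = 5*(⅕) + 3*(⅕) = 1 + ⅗ = 8/5 ≈ 1.6000)
g(o) = -33/5 (g(o) = (5 + 8/5)*(-1) = (33/5)*(-1) = -33/5)
g(-3*(-25)) - 1*19444 = -33/5 - 1*19444 = -33/5 - 19444 = -97253/5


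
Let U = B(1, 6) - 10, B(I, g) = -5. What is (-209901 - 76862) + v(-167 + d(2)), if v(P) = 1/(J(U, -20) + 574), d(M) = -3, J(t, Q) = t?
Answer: -160300516/559 ≈ -2.8676e+5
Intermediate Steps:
U = -15 (U = -5 - 10 = -15)
v(P) = 1/559 (v(P) = 1/(-15 + 574) = 1/559)
(-209901 - 76862) + v(-167 + d(2)) = (-209901 - 76862) + 1/559 = -286763 + 1/559 = -160300516/559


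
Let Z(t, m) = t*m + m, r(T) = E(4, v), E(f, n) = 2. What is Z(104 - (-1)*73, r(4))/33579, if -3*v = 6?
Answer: 356/33579 ≈ 0.010602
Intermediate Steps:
v = -2 (v = -⅓*6 = -2)
r(T) = 2
Z(t, m) = m + m*t (Z(t, m) = m*t + m = m + m*t)
Z(104 - (-1)*73, r(4))/33579 = (2*(1 + (104 - (-1)*73)))/33579 = (2*(1 + (104 - 1*(-73))))*(1/33579) = (2*(1 + (104 + 73)))*(1/33579) = (2*(1 + 177))*(1/33579) = (2*178)*(1/33579) = 356*(1/33579) = 356/33579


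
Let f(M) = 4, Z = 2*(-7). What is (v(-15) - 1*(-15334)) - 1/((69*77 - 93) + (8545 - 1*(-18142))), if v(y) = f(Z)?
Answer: 489389565/31907 ≈ 15338.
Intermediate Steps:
Z = -14
v(y) = 4
(v(-15) - 1*(-15334)) - 1/((69*77 - 93) + (8545 - 1*(-18142))) = (4 - 1*(-15334)) - 1/((69*77 - 93) + (8545 - 1*(-18142))) = (4 + 15334) - 1/((5313 - 93) + (8545 + 18142)) = 15338 - 1/(5220 + 26687) = 15338 - 1/31907 = 489389565/31907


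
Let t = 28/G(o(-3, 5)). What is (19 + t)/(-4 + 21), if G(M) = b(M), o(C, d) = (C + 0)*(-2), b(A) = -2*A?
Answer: 50/51 ≈ 0.98039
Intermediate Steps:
o(C, d) = -2*C (o(C, d) = C*(-2) = -2*C)
G(M) = -2*M
t = -7/3 (t = 28/((-(-4)*(-3))) = 28/((-2*6)) = 28/(-12) = 28*(-1/12) = -7/3 ≈ -2.3333)
(19 + t)/(-4 + 21) = (19 - 7/3)/(-4 + 21) = (50/3)/17 = (1/17)*(50/3) = 50/51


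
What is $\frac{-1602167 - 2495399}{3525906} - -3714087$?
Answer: $\frac{6547758770128}{1762953} \approx 3.7141 \cdot 10^{6}$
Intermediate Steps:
$\frac{-1602167 - 2495399}{3525906} - -3714087 = \left(-4097566\right) \frac{1}{3525906} + 3714087 = - \frac{2048783}{1762953} + 3714087 = \frac{6547758770128}{1762953}$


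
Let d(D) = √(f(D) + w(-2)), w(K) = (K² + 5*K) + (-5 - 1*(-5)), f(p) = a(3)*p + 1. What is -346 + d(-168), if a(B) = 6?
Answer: -346 + I*√1013 ≈ -346.0 + 31.828*I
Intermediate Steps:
f(p) = 1 + 6*p (f(p) = 6*p + 1 = 1 + 6*p)
w(K) = K² + 5*K (w(K) = (K² + 5*K) + (-5 + 5) = (K² + 5*K) + 0 = K² + 5*K)
d(D) = √(-5 + 6*D) (d(D) = √((1 + 6*D) - 2*(5 - 2)) = √((1 + 6*D) - 2*3) = √((1 + 6*D) - 6) = √(-5 + 6*D))
-346 + d(-168) = -346 + √(-5 + 6*(-168)) = -346 + √(-5 - 1008) = -346 + √(-1013) = -346 + I*√1013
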